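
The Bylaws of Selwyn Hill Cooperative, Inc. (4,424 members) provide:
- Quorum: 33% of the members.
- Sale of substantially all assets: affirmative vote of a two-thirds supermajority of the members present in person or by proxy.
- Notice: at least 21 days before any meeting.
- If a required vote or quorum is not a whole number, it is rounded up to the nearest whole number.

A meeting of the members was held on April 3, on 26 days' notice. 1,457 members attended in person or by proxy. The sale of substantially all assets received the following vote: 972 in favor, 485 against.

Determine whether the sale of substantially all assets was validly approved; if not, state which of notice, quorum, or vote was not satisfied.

Notice: 26 days given; 21 required. Satisfied.
Quorum: 33% of 4,424 = 1,459.92, rounded up to 1,460; 1,457 present. Not satisfied.
Vote: requires two-thirds of those present (1,457); 2/3 of 1457 = 971.33, rounded up to 972, so 972 needed; 972 in favor. Satisfied.

Invalid — quorum requirement not satisfied.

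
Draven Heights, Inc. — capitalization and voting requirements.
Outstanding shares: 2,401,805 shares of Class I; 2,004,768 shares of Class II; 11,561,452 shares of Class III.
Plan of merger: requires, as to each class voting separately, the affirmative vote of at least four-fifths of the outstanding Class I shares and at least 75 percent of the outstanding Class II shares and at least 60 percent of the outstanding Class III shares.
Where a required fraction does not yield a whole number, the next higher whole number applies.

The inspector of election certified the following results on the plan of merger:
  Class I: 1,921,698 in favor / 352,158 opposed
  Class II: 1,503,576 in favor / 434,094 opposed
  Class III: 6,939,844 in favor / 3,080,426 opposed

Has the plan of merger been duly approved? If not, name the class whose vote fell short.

Class I: 4/5 of 2401805 = 1921444; 1,921,444 required, 1,921,698 in favor — approved.
Class II: 3/4 of 2004768 = 1503576; 1,503,576 required, 1,503,576 in favor — approved.
Class III: 3/5 of 11561452 = 6936871.20, rounded up to 6936872; 6,936,872 required, 6,939,844 in favor — approved.

Approved — every class gave the required vote.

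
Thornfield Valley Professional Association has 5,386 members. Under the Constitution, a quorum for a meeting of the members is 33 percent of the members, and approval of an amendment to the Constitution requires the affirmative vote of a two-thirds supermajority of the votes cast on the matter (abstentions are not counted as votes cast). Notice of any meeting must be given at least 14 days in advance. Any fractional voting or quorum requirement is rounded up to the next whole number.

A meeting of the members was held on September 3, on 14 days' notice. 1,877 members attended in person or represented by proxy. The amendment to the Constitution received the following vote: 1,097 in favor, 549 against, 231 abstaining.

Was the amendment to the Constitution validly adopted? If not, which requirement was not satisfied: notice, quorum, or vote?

Notice: 14 days given; 14 required. Satisfied.
Quorum: 33% of 5,386 = 1,777.38, rounded up to 1,778; 1,877 present. Satisfied.
Vote: requires two-thirds of the votes cast (1,877 − 231 abstaining = 1,646); 2/3 of 1646 = 1097.33, rounded up to 1098, so 1,098 needed; 1,097 in favor. Not satisfied.

Invalid — vote requirement not satisfied.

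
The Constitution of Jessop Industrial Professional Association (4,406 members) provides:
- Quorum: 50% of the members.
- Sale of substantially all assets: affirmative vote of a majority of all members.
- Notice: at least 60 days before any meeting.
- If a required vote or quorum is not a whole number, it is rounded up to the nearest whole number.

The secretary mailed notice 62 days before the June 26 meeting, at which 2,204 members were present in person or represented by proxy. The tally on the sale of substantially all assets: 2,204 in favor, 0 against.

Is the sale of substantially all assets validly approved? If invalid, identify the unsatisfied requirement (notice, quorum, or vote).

Notice: 62 days given; 60 required. Satisfied.
Quorum: 50% of 4,406 = 2,203; 2,204 present. Satisfied.
Vote: requires a majority of all members (4,406); a majority of 4406 is 2204, so 2,204 needed; 2,204 in favor. Satisfied.

Valid — all requirements satisfied.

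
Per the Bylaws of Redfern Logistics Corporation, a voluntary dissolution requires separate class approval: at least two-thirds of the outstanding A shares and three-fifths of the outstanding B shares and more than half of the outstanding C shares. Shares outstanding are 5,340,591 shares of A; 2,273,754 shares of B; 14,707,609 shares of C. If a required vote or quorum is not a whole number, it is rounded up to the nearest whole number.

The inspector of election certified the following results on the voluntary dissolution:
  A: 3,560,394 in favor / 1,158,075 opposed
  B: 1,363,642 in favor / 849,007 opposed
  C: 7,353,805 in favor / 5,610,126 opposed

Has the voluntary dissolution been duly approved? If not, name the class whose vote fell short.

A: 2/3 of 5340591 = 3560394; 3,560,394 required, 3,560,394 in favor — approved.
B: 3/5 of 2273754 = 1364252.40, rounded up to 1364253; 1,364,253 required, 1,363,642 in favor — not approved.
C: a majority of 14707609 is 7353805; 7,353,805 required, 7,353,805 in favor — approved.

Not approved — the B shares did not give the required vote.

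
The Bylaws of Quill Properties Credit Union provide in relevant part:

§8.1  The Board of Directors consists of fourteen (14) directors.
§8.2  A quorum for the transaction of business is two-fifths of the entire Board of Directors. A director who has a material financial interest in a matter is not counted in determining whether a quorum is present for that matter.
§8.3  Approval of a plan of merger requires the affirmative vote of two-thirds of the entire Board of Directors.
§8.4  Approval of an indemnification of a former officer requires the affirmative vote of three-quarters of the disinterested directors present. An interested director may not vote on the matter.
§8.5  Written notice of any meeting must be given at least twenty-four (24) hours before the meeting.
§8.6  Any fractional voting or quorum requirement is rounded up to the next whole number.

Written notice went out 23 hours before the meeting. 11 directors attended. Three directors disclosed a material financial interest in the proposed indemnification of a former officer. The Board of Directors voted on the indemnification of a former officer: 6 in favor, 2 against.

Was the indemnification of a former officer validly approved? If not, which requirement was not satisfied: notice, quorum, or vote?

Notice: 23 hours given; 24 required (23 < 24). Not satisfied.
Quorum: 11 present, but the 3 interested directors do not count, leaving 8. Quorum is 6. Satisfied.
Vote: the indemnification of a former officer requires three-fourths of the disinterested directors present (11 − 3 = 8). 3/4 of 8 = 6, so 6 affirmative votes are needed; 6 voted in favor. Satisfied.

Invalid — notice requirement not satisfied.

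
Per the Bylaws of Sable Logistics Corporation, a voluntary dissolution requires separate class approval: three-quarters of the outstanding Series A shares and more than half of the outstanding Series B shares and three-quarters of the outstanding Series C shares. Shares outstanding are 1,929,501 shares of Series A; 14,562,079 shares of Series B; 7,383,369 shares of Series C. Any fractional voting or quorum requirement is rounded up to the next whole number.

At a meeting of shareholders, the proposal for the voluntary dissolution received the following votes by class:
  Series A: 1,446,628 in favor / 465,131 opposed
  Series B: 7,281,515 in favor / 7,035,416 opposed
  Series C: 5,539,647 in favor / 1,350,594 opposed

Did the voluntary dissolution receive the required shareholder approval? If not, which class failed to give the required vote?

Series A: 3/4 of 1929501 = 1447125.75, rounded up to 1447126; 1,447,126 required, 1,446,628 in favor — not approved.
Series B: a majority of 14562079 is 7281040; 7,281,040 required, 7,281,515 in favor — approved.
Series C: 3/4 of 7383369 = 5537526.75, rounded up to 5537527; 5,537,527 required, 5,539,647 in favor — approved.

Not approved — the Series A shares did not give the required vote.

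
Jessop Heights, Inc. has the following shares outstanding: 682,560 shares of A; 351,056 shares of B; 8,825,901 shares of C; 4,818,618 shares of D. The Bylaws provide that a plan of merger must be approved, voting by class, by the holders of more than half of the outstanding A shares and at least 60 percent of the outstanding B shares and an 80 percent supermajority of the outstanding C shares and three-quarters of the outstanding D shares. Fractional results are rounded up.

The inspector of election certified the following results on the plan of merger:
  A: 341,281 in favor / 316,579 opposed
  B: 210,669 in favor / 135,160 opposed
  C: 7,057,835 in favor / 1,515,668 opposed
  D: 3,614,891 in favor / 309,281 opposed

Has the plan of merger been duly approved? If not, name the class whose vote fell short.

Not approved — the C shares did not give the required vote.

A: a majority of 682560 is 341281; 341,281 required, 341,281 in favor — approved.
B: 3/5 of 351056 = 210633.60, rounded up to 210634; 210,634 required, 210,669 in favor — approved.
C: 4/5 of 8825901 = 7060720.80, rounded up to 7060721; 7,060,721 required, 7,057,835 in favor — not approved.
D: 3/4 of 4818618 = 3613963.50, rounded up to 3613964; 3,613,964 required, 3,614,891 in favor — approved.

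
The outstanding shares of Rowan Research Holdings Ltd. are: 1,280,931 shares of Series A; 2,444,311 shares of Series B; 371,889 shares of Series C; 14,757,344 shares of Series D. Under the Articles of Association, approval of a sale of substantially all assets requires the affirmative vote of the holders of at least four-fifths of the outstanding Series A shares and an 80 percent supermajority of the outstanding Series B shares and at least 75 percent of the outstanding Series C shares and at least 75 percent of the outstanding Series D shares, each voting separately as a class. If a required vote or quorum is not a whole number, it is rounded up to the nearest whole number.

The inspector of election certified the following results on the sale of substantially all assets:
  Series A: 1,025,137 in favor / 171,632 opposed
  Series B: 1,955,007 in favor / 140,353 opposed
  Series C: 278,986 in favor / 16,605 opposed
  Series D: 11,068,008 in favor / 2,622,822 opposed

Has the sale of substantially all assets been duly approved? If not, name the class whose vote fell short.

Series A: 4/5 of 1280931 = 1024744.80, rounded up to 1024745; 1,024,745 required, 1,025,137 in favor — approved.
Series B: 4/5 of 2444311 = 1955448.80, rounded up to 1955449; 1,955,449 required, 1,955,007 in favor — not approved.
Series C: 3/4 of 371889 = 278916.75, rounded up to 278917; 278,917 required, 278,986 in favor — approved.
Series D: 3/4 of 14757344 = 11068008; 11,068,008 required, 11,068,008 in favor — approved.

Not approved — the Series B shares did not give the required vote.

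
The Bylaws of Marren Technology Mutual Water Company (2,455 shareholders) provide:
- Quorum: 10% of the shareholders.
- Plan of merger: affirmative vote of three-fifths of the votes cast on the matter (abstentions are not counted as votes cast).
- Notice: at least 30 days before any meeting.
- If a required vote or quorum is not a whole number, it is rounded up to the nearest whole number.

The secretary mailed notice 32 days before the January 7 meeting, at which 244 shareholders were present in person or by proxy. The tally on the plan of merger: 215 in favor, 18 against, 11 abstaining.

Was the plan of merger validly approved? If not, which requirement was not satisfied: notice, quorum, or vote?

Invalid — quorum requirement not satisfied.

Notice: 32 days given; 30 required. Satisfied.
Quorum: 10% of 2,455 = 245.50, rounded up to 246; 244 present. Not satisfied.
Vote: requires three-fifths of the votes cast (244 − 11 abstaining = 233); 3/5 of 233 = 139.80, rounded up to 140, so 140 needed; 215 in favor. Satisfied.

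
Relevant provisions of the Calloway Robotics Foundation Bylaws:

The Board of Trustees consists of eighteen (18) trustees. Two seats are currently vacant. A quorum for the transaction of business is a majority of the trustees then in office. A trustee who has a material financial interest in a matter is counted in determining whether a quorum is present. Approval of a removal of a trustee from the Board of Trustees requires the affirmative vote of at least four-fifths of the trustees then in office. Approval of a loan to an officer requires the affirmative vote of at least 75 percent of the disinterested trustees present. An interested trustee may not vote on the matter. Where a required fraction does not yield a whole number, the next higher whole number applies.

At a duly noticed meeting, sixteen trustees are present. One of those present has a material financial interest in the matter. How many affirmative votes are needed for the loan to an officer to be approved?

12

The loan to an officer requires three-fourths of the disinterested trustees present (16 − 1 = 15).
3/4 of 15 = 11.25, rounded up to 12.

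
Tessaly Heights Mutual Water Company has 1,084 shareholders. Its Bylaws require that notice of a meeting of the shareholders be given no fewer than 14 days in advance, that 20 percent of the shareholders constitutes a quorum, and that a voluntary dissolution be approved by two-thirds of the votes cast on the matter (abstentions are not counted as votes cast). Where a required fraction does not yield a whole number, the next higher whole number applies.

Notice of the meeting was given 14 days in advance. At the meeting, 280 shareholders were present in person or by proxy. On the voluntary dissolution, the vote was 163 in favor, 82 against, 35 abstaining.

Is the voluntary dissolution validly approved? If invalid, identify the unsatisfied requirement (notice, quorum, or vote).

Notice: 14 days given; 14 required. Satisfied.
Quorum: 20% of 1,084 = 216.80, rounded up to 217; 280 present. Satisfied.
Vote: requires two-thirds of the votes cast (280 − 35 abstaining = 245); 2/3 of 245 = 163.33, rounded up to 164, so 164 needed; 163 in favor. Not satisfied.

Invalid — vote requirement not satisfied.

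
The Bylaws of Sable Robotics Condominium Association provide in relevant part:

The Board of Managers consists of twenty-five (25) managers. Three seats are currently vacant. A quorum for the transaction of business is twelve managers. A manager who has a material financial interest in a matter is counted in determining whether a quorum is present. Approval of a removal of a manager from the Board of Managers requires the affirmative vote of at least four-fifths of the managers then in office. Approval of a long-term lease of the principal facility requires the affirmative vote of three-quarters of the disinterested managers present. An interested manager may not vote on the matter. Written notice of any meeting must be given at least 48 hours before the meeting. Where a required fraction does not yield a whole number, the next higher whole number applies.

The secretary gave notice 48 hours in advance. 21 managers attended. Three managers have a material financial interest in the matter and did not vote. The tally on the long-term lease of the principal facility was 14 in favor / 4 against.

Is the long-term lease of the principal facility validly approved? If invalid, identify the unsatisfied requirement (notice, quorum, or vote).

Valid — all requirements satisfied.

Notice: 48 hours given; 48 required (48 ≥ 48). Satisfied.
Quorum: 21 present (interested managers count toward quorum); quorum is 12. Satisfied.
Vote: the long-term lease of the principal facility requires three-fourths of the disinterested managers present (21 − 3 = 18). 3/4 of 18 = 13.50, rounded up to 14, so 14 affirmative votes are needed; 14 voted in favor. Satisfied.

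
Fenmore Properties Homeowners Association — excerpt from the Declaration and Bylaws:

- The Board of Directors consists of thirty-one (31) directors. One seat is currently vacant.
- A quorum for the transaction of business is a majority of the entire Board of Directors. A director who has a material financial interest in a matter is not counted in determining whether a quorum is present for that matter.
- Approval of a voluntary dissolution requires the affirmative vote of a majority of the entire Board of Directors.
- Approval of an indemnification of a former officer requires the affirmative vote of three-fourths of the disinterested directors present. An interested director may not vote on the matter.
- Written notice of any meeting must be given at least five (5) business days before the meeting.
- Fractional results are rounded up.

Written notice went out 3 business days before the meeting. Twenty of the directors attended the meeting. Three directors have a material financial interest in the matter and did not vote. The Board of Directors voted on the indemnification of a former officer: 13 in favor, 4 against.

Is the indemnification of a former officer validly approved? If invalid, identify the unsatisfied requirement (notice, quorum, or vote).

Invalid — notice requirement not satisfied.

Notice: 3 business days given; 5 required (3 < 5). Not satisfied.
Quorum: 20 present, but the 3 interested directors do not count, leaving 17. Quorum is 16. Satisfied.
Vote: the indemnification of a former officer requires three-fourths of the disinterested directors present (20 − 3 = 17). 3/4 of 17 = 12.75, rounded up to 13, so 13 affirmative votes are needed; 13 voted in favor. Satisfied.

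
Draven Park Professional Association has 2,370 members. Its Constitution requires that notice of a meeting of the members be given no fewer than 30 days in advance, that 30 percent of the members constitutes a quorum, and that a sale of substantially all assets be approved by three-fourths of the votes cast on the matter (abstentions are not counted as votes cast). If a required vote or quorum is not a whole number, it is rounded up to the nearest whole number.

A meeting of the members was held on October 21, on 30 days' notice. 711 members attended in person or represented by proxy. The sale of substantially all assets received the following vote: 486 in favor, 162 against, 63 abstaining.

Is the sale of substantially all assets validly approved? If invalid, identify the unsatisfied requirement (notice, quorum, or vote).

Notice: 30 days given; 30 required. Satisfied.
Quorum: 30% of 2,370 = 711; 711 present. Satisfied.
Vote: requires three-fourths of the votes cast (711 − 63 abstaining = 648); 3/4 of 648 = 486, so 486 needed; 486 in favor. Satisfied.

Valid — all requirements satisfied.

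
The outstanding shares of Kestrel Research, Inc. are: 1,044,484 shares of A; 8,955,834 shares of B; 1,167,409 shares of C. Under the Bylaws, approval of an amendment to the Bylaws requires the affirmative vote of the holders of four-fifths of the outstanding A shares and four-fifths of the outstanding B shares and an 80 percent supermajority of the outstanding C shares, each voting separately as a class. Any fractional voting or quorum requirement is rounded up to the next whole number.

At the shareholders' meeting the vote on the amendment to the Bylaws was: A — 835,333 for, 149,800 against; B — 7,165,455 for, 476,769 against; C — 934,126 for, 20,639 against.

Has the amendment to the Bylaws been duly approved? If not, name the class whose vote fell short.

A: 4/5 of 1044484 = 835587.20, rounded up to 835588; 835,588 required, 835,333 in favor — not approved.
B: 4/5 of 8955834 = 7164667.20, rounded up to 7164668; 7,164,668 required, 7,165,455 in favor — approved.
C: 4/5 of 1167409 = 933927.20, rounded up to 933928; 933,928 required, 934,126 in favor — approved.

Not approved — the A shares did not give the required vote.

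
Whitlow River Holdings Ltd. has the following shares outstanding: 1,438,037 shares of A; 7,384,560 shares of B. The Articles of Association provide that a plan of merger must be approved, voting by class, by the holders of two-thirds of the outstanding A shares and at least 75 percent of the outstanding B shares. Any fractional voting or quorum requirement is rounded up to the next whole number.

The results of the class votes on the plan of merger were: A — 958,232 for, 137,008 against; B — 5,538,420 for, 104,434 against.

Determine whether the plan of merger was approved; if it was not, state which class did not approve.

A: 2/3 of 1438037 = 958691.33, rounded up to 958692; 958,692 required, 958,232 in favor — not approved.
B: 3/4 of 7384560 = 5538420; 5,538,420 required, 5,538,420 in favor — approved.

Not approved — the A shares did not give the required vote.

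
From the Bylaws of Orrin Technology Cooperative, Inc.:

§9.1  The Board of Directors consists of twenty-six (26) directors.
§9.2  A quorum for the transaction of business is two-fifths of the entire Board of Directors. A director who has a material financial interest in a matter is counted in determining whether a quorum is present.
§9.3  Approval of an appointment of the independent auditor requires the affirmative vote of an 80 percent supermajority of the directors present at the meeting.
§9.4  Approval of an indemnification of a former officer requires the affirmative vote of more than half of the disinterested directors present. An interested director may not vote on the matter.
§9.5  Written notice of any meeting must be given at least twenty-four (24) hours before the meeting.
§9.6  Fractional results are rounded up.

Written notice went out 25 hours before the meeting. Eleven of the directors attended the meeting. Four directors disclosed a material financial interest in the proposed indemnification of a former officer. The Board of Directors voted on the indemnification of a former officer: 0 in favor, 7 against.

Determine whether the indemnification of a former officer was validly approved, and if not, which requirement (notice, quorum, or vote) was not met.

Notice: 25 hours given; 24 required (25 ≥ 24). Satisfied.
Quorum: 11 present (interested directors count toward quorum); quorum is 11. Satisfied.
Vote: the indemnification of a former officer requires a majority of the disinterested directors present (11 − 4 = 7). A majority of 7 is 4, so 4 affirmative votes are needed; 0 voted in favor. Not satisfied.

Invalid — vote requirement not satisfied.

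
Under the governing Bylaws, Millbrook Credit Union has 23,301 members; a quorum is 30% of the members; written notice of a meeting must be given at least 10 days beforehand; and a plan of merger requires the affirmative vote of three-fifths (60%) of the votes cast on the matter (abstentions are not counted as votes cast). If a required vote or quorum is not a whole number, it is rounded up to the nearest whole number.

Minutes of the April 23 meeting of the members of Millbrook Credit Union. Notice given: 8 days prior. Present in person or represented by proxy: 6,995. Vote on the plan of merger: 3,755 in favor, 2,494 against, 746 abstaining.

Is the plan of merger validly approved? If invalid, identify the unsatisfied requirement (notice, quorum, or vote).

Notice: 8 days given; 10 required. Not satisfied.
Quorum: 30% of 23,301 = 6,990.30, rounded up to 6,991; 6,995 present. Satisfied.
Vote: requires three-fifths of the votes cast (6,995 − 746 abstaining = 6,249); 3/5 of 6249 = 3749.40, rounded up to 3750, so 3,750 needed; 3,755 in favor. Satisfied.

Invalid — notice requirement not satisfied.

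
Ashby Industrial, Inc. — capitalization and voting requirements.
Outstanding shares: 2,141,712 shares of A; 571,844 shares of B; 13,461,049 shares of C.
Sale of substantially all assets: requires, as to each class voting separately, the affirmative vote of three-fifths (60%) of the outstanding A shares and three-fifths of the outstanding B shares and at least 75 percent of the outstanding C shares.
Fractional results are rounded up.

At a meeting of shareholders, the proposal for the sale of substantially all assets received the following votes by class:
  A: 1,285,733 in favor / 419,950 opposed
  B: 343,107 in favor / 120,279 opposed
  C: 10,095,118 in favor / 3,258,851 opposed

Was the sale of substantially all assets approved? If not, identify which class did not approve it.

A: 3/5 of 2141712 = 1285027.20, rounded up to 1285028; 1,285,028 required, 1,285,733 in favor — approved.
B: 3/5 of 571844 = 343106.40, rounded up to 343107; 343,107 required, 343,107 in favor — approved.
C: 3/4 of 13461049 = 10095786.75, rounded up to 10095787; 10,095,787 required, 10,095,118 in favor — not approved.

Not approved — the C shares did not give the required vote.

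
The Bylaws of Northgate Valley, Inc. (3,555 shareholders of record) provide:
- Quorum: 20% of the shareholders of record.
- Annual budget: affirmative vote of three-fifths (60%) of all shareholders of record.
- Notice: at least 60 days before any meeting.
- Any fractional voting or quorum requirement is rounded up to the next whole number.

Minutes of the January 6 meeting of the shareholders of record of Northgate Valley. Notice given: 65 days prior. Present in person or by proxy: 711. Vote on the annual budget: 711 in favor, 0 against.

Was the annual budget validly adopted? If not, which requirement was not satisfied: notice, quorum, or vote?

Notice: 65 days given; 60 required. Satisfied.
Quorum: 20% of 3,555 = 711; 711 present. Satisfied.
Vote: requires three-fifths of all shareholders of record (3,555); 3/5 of 3555 = 2133, so 2,133 needed; 711 in favor. Not satisfied.

Invalid — vote requirement not satisfied.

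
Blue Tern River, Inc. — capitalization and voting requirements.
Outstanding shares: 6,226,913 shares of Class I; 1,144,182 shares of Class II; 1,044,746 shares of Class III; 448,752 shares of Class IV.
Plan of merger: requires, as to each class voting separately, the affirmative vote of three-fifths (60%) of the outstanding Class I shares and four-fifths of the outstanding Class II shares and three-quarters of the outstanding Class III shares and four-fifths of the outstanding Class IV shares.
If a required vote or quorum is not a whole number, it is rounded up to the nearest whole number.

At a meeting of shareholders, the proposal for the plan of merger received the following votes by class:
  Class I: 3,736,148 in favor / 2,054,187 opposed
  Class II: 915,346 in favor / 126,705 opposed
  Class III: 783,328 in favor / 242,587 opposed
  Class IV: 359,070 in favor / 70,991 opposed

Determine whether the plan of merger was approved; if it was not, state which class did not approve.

Class I: 3/5 of 6226913 = 3736147.80, rounded up to 3736148; 3,736,148 required, 3,736,148 in favor — approved.
Class II: 4/5 of 1144182 = 915345.60, rounded up to 915346; 915,346 required, 915,346 in favor — approved.
Class III: 3/4 of 1044746 = 783559.50, rounded up to 783560; 783,560 required, 783,328 in favor — not approved.
Class IV: 4/5 of 448752 = 359001.60, rounded up to 359002; 359,002 required, 359,070 in favor — approved.

Not approved — the Class III shares did not give the required vote.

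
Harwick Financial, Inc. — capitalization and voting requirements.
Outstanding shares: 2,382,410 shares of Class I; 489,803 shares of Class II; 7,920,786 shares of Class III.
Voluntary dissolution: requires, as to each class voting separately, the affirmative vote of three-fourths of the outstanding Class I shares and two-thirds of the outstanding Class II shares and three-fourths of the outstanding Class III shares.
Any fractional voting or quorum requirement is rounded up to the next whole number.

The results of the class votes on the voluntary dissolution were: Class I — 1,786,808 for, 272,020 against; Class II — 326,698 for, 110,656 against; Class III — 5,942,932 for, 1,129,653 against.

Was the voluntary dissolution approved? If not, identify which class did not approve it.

Class I: 3/4 of 2382410 = 1786807.50, rounded up to 1786808; 1,786,808 required, 1,786,808 in favor — approved.
Class II: 2/3 of 489803 = 326535.33, rounded up to 326536; 326,536 required, 326,698 in favor — approved.
Class III: 3/4 of 7920786 = 5940589.50, rounded up to 5940590; 5,940,590 required, 5,942,932 in favor — approved.

Approved — every class gave the required vote.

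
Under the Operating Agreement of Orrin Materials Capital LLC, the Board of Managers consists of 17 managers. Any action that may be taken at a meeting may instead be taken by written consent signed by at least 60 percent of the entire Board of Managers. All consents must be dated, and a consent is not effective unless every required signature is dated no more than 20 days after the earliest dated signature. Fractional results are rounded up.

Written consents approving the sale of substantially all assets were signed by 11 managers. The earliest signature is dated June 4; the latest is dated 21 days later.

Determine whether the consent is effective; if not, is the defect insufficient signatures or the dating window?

Signatures required: at least 60 percent of 17 — 3/5 of 17 = 10.20, rounded up to 11, so 11 needed; 11 signed. Sufficient.
Dating window: the latest signature is 21 days after the earliest; the limit is 20 days. Outside the window.

Not effective — dating-window requirement not satisfied.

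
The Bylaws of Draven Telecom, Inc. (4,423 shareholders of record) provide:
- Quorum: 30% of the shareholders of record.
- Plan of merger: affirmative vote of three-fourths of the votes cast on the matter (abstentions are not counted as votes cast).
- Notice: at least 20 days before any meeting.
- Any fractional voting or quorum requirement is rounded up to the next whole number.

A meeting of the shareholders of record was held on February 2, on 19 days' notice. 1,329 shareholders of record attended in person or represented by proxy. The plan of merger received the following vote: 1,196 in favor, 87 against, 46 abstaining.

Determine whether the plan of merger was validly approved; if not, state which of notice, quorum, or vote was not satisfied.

Notice: 19 days given; 20 required. Not satisfied.
Quorum: 30% of 4,423 = 1,326.90, rounded up to 1,327; 1,329 present. Satisfied.
Vote: requires three-fourths of the votes cast (1,329 − 46 abstaining = 1,283); 3/4 of 1283 = 962.25, rounded up to 963, so 963 needed; 1,196 in favor. Satisfied.

Invalid — notice requirement not satisfied.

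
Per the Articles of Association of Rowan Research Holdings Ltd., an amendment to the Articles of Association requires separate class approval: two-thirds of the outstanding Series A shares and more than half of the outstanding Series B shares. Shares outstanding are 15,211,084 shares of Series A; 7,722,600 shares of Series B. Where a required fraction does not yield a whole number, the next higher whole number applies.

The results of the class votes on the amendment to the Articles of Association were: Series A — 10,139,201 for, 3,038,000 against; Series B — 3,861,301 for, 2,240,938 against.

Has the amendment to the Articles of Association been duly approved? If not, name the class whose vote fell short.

Not approved — the Series A shares did not give the required vote.

Series A: 2/3 of 15211084 = 10140722.67, rounded up to 10140723; 10,140,723 required, 10,139,201 in favor — not approved.
Series B: a majority of 7722600 is 3861301; 3,861,301 required, 3,861,301 in favor — approved.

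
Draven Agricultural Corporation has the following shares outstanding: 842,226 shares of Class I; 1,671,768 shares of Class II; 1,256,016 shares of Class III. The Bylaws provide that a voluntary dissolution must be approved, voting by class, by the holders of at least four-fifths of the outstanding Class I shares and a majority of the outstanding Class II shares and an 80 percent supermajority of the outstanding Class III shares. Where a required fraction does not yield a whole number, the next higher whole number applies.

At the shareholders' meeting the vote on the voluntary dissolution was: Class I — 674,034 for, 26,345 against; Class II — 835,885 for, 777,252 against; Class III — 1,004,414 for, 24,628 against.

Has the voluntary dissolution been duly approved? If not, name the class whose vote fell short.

Not approved — the Class III shares did not give the required vote.

Class I: 4/5 of 842226 = 673780.80, rounded up to 673781; 673,781 required, 674,034 in favor — approved.
Class II: a majority of 1671768 is 835885; 835,885 required, 835,885 in favor — approved.
Class III: 4/5 of 1256016 = 1004812.80, rounded up to 1004813; 1,004,813 required, 1,004,414 in favor — not approved.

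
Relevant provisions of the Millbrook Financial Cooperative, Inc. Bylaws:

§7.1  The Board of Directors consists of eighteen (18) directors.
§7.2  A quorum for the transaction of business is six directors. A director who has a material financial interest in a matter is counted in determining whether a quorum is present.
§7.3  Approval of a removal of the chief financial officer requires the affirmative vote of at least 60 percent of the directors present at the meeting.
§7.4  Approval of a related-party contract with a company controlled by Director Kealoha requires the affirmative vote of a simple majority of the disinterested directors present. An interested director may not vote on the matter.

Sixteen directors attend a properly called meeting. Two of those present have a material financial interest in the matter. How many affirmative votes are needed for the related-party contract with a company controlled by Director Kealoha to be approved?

The related-party contract with a company controlled by Director Kealoha requires a majority of the disinterested directors present (16 − 2 = 14).
A majority of 14 is 8.

8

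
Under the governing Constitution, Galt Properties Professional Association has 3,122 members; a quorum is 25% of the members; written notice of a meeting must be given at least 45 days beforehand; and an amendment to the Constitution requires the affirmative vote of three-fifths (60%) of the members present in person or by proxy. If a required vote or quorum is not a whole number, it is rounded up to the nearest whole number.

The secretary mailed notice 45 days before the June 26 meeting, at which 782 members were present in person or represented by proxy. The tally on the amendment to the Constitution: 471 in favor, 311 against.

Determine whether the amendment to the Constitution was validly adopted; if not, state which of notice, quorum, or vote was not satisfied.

Valid — all requirements satisfied.

Notice: 45 days given; 45 required. Satisfied.
Quorum: 25% of 3,122 = 780.50, rounded up to 781; 782 present. Satisfied.
Vote: requires three-fifths of those present (782); 3/5 of 782 = 469.20, rounded up to 470, so 470 needed; 471 in favor. Satisfied.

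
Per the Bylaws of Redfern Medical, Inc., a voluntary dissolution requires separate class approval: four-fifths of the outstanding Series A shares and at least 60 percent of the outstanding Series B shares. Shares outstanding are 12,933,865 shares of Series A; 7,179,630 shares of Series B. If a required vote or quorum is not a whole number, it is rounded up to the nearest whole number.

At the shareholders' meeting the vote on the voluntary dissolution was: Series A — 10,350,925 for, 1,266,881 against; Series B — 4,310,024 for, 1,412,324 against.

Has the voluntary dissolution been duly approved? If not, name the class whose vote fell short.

Approved — every class gave the required vote.

Series A: 4/5 of 12933865 = 10347092; 10,347,092 required, 10,350,925 in favor — approved.
Series B: 3/5 of 7179630 = 4307778; 4,307,778 required, 4,310,024 in favor — approved.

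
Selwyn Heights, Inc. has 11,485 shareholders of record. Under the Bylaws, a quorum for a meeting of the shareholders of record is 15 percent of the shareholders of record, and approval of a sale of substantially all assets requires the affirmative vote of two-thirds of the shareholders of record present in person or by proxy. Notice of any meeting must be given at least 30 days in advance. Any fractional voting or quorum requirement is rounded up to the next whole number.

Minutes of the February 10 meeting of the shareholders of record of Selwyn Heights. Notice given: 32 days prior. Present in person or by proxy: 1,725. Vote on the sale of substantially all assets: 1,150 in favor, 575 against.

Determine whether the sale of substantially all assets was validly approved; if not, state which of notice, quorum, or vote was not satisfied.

Notice: 32 days given; 30 required. Satisfied.
Quorum: 15% of 11,485 = 1,722.75, rounded up to 1,723; 1,725 present. Satisfied.
Vote: requires two-thirds of those present (1,725); 2/3 of 1725 = 1150, so 1,150 needed; 1,150 in favor. Satisfied.

Valid — all requirements satisfied.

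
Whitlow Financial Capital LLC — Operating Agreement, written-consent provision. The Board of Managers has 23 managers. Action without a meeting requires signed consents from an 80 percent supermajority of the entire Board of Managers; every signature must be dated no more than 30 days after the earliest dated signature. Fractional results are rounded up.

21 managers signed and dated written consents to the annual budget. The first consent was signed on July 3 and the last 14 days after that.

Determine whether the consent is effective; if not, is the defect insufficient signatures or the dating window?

Signatures required: an 80 percent supermajority of 23 — 4/5 of 23 = 18.40, rounded up to 19, so 19 needed; 21 signed. Sufficient.
Dating window: the latest signature is 14 days after the earliest; the limit is 30 days. Within the window.

Effective — both the signature and dating-window requirements are satisfied.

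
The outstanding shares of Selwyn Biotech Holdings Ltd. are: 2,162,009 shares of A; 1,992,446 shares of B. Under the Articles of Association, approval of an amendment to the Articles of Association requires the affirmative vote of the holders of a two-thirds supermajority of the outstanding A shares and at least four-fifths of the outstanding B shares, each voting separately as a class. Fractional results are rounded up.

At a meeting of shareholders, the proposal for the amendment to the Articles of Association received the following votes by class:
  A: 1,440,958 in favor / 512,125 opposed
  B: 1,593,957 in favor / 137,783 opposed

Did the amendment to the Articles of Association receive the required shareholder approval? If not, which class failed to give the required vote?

Not approved — the A shares did not give the required vote.

A: 2/3 of 2162009 = 1441339.33, rounded up to 1441340; 1,441,340 required, 1,440,958 in favor — not approved.
B: 4/5 of 1992446 = 1593956.80, rounded up to 1593957; 1,593,957 required, 1,593,957 in favor — approved.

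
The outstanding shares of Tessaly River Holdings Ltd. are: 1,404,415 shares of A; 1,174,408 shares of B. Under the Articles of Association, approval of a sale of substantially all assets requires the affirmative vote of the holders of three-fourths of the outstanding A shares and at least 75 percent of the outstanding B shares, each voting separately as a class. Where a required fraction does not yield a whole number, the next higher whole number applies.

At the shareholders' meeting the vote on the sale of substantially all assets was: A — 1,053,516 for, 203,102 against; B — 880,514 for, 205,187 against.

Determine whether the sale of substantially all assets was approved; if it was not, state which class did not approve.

A: 3/4 of 1404415 = 1053311.25, rounded up to 1053312; 1,053,312 required, 1,053,516 in favor — approved.
B: 3/4 of 1174408 = 880806; 880,806 required, 880,514 in favor — not approved.

Not approved — the B shares did not give the required vote.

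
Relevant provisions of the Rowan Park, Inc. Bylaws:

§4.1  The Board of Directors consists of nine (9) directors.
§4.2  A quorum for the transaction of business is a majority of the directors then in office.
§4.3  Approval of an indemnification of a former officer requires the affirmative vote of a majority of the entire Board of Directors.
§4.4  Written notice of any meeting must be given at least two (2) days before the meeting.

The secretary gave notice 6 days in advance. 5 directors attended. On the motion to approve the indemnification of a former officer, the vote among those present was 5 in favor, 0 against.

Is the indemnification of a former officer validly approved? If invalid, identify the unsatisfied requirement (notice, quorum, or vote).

Notice: 6 days given; 2 required (6 ≥ 2). Satisfied.
Quorum: 5 present; quorum is 5. Satisfied.
Vote: the indemnification of a former officer requires a majority of the entire Board of Directors (9). A majority of 9 is 5, so 5 affirmative votes are needed; 5 voted in favor. Satisfied.

Valid — all requirements satisfied.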